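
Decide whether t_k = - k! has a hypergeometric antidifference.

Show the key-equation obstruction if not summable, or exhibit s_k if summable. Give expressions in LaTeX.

Step 1: r(k) = k + 1.
Take A(k)=k + 1, B(k)=1, C(k)=1.
f must satisfy (k + 1)·f(k+1) − (1)·f(k) = 1.
Bound: deg f ≤ -1.
d = -1 < 0 ⇒ no nonzero polynomial f; not summable.

No. Not Gosper-summable.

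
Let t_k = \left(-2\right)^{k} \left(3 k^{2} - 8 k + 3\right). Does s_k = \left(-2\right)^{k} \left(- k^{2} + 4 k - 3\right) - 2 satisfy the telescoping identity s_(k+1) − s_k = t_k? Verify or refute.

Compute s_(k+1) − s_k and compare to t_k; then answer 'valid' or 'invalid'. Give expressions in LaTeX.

s_(k+1) = -2*(-2)**k*(4*k - (k + 1)**2 + 1) - 2
s_(k+1) − s_k = (-2)**k*(3*k**2 - 8*k + 3)
(s_(k+1) − s_k) − t_k = 0

Valid: the claim telescopes to t_k.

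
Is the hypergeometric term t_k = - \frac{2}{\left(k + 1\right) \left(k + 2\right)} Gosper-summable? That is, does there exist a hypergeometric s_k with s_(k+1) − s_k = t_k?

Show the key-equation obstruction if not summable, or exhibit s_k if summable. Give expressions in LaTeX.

t_(k+1)/t_k = (k + 1)/(k + 3).
Gosper form: A/B · C(k+1)/C(k) with A=k + 1, B=k + 3, C=1.
Set up (k + 1)·f(k+1) − (k + 2)·f(k) − (1) = 0.
Bound: deg f ≤ 1.
Coefficient equations give f(k) = k.
So s_k = (B(k−1)f/C)·t_k = (k*(k + 2))·t_k = -2*k/(k + 1).
Δs = -2/(k**2 + 3*k + 2), as required.

Yes. s_k = - \frac{2 k}{k + 1}.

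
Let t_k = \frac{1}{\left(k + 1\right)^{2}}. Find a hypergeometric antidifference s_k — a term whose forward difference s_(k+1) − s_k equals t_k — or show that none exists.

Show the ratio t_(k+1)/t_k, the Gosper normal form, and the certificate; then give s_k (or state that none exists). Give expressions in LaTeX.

The ratio is (k + 1)**2/(k + 2)**2.
Normal form (A,B,C) = (k**2 + 2*k + 1, k**2 + 4*k + 4, 1).
Set up (k**2 + 2*k + 1)·f(k+1) − (k**2 + 2*k + 1)·f(k) − (1) = 0.
d = 0 from the (2,2,0) case.
Generic f = c0 gives residual -1; -1 = 0 cannot hold, so t_k is not Gosper-summable.

no hypergeometric antidifference exists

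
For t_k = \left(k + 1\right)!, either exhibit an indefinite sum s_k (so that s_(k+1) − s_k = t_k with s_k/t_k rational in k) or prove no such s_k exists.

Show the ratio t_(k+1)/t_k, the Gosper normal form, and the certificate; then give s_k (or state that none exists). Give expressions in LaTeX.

none — t_k is not Gosper-summable

The ratio is k + 2.
A = k + 2, B = 1, C = 1.
Solve (k + 2)·f(k+1) − (1)·f(k) = 1.
deg f ≤ -1 (via 1,0,0).
Negative degree bound (-1): no f exists, t_k not Gosper-summable.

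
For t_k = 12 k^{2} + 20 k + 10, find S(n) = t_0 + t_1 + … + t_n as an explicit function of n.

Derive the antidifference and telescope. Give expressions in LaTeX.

t_(k+1)/t_k = (6*k**2 + 22*k + 21)/(6*k**2 + 10*k + 5).
Gosper form: A/B · C(k+1)/C(k) with A=1, B=1, C=k**2 + 5*k/3 + 5/6.
f must satisfy (1)·f(k+1) − (1)·f(k) = k**2 + 5*k/3 + 5/6.
deg f ≤ 3 (via 0,0,2).
Coefficient equations give f(k) = k*(2*k**2 + 2*k + 1)/6.
Certificate R = B(k−1)f/C = k*(2*k**2 + 2*k + 1)/(6*k**2 + 10*k + 5) gives s_k = 2*k*(2*k**2 + 2*k + 1).
s_(k+1) − s_k = 12*k**2 + 20*k + 10 = t_k.
s_(n+1) = 4*n**3 + 16*n**2 + 22*n + 10 and s_(0) = 0, so S(n) = 4*n**3 + 16*n**2 + 22*n + 10.

S(n) = 4 n^{3} + 16 n^{2} + 22 n + 10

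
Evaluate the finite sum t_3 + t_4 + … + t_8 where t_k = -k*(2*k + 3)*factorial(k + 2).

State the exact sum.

Compute t_(k+1)/t_k: get (k + 1)*(k + 3)*(2*k + 5)/(k*(2*k + 3)).
So A=k + 3 and B=1, with C=k**2 + 3*k/2.
Key eq: (k + 3)·f(k+1) = (1)·f(k) + (k**2 + 3*k/2).
deg f ≤ 1 (via 1,0,2).
Match coefficients ⇒ f(k) = (2*k - 3)/2.
R(k) = B(k−1)·f(k)/C(k) = (2*k - 3)/(k*(2*k + 3)); s_k = R·t_k = -(2*k - 3)*factorial(k + 2).
Verify: -k*(2*k + 3)*factorial(k + 2) matches t_k.
Telescoping: Σ = s_(9) − s_(3) = -598752000 − (-360) = -598751640.

Σ = -598751640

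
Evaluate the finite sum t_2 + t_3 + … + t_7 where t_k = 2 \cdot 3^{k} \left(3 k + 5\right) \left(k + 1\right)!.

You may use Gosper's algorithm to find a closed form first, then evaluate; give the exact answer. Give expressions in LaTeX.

Σ = 4761711252

Ratio r(k) = 3*(k + 2)*(3*k + 8)/(3*k + 5).
A = 3*k + 6, B = 1, C = k + 5/3.
Key eq: (3*k + 6)·f(k+1) = (1)·f(k) + (k + 5/3).
From deg A=1, deg B=0, deg C=1: d=0.
Match coefficients ⇒ f(k) = 1/3.
Certificate R = B(k−1)f/C = 1/(3*k + 5) gives s_k = 2*3**k*factorial(k + 1).
Check: Δs_k = 2*3**k*(3*k + 5)*factorial(k + 1). ✓
Σ_(k=2)^(7) t_k = s_(8) − s_(2) = 4761711360 − (108) = 4761711252.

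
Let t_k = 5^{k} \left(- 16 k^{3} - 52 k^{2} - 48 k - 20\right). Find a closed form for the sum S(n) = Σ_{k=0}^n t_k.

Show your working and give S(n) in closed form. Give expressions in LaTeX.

Step 1: r(k) = 5*(4*k**3 + 25*k**2 + 50*k + 34)/(4*k**3 + 13*k**2 + 12*k + 5).
A = 5, B = 1, C = k**3 + 13*k**2/4 + 3*k + 5/4.
Key eq: (5)·f(k+1) = (1)·f(k) + (k**3 + 13*k**2/4 + 3*k + 5/4).
d = 3 from the (0,0,3) case.
A polynomial solution: f(k) = k*(2*k**2 - k + 1)/8.
Certificate R = B(k−1)f/C = k*(2*k**2 - k + 1)/(2*(4*k**3 + 13*k**2 + 12*k + 5)) gives s_k = 2*5**k*k*(-2*k**2 + k - 1).
Verify: 5**k*(-16*k**3 - 52*k**2 - 48*k - 20) matches t_k.
s_(n+1) = 5**(n + 1)*(-4*n**3 - 10*n**2 - 10*n - 4) and s_(0) = 0, so S(n) = 5**(n + 1)*(-4*n**3 - 10*n**2 - 10*n - 4).

S(n) = 5^{n + 1} \left(- 4 n^{3} - 10 n^{2} - 10 n - 4\right)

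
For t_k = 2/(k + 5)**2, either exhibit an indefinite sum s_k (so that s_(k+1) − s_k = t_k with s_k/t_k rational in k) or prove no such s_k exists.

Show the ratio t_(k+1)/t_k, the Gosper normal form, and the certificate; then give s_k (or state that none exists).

none (Gosper's algorithm certifies no s_k)

The ratio is (k + 5)**2/(k + 6)**2.
Gosper form: A/B · C(k+1)/C(k) with A=k**2 + 10*k + 25, B=k**2 + 12*k + 36, C=1.
Key eq: (k**2 + 10*k + 25)·f(k+1) = (k**2 + 10*k + 25)·f(k) + (1).
From deg A=2, deg B=2, deg C=0: d=0.
Put f(k) = c0: A·f(k+1) − B(k−1)·f(k) − C = -1; need -1 = 0 — inconsistent ⇒ no f, not summable.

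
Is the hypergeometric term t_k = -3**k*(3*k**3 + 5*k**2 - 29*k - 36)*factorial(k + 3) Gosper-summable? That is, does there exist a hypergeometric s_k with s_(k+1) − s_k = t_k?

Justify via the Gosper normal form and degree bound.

t_(k+1)/t_k = 3*(3*k**4 + 26*k**3 + 46*k**2 - 97*k - 228)/(3*k**3 + 5*k**2 - 29*k - 36).
So A=3*k + 12 and B=1, with C=k**3 + 5*k**2/3 - 29*k/3 - 12.
f must satisfy (3*k + 12)·f(k+1) − (1)·f(k) = k**3 + 5*k**2/3 - 29*k/3 - 12.
Bound: deg f ≤ 2.
Coefficient equations give f(k) = k*(k - 4)/3.
So s_k = (B(k−1)f/C)·t_k = (k*(k - 4)/(3*k**3 + 5*k**2 - 29*k - 36))·t_k = -3**k*k*(k - 4)*factorial(k + 3).
s_(k+1) − s_k = -3**k*(3*k**3 + 5*k**2 - 29*k - 36)*factorial(k + 3) = t_k.

Yes. s_k = -3**k*k*(k - 4)*factorial(k + 3).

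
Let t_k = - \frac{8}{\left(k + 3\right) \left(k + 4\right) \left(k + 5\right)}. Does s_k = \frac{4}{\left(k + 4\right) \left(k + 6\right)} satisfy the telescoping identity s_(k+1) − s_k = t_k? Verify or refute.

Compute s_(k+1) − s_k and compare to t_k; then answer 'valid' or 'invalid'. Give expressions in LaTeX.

s_(k+1) = 4/((k + 5)*(k + 7))
s_(k+1) − s_k = 4*(-2*k - 11)/(k**4 + 22*k**3 + 179*k**2 + 638*k + 840)
(s_(k+1) − s_k) − t_k = 12*(3*k + 17)/(k**5 + 25*k**4 + 245*k**3 + 1175*k**2 + 2754*k + 2520)

Invalid: residual \frac{12 \left(3 k + 17\right)}{k^{5} + 25 k^{4} + 245 k^{3} + 1175 k^{2} + 2754 k + 2520} ≠ 0.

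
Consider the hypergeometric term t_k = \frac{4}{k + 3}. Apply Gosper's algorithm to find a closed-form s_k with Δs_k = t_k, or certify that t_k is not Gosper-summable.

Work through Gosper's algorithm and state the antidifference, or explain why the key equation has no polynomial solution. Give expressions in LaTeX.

not Gosper-summable; s_k does not exist

Compute t_(k+1)/t_k: get (k + 3)/(k + 4).
Normal form (A,B,C) = (k + 3, k + 4, 1).
Key eq: (k + 3)·f(k+1) = (k + 3)·f(k) + (1).
d = 0 from the (1,1,0) case.
Write f(k) = c0. Then LHS − RHS = -1, requiring -1 = 0: contradictory. No certificate.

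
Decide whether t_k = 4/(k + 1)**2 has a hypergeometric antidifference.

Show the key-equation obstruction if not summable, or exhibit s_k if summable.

r(k) = (k + 1)**2/(k + 2)**2 after simplifying.
A = k**2 + 2*k + 1, B = k**2 + 4*k + 4, C = 1.
Need (k**2 + 2*k + 1)·f(k+1) − (k**2 + 2*k + 1)·f(k) = 1.
Degrees (2,2,0) ⇒ d ≤ 0.
Put f(k) = c0: A·f(k+1) − B(k−1)·f(k) − C = -1; need -1 = 0 — inconsistent ⇒ no f, not summable.

No; the coefficient equations for f are inconsistent.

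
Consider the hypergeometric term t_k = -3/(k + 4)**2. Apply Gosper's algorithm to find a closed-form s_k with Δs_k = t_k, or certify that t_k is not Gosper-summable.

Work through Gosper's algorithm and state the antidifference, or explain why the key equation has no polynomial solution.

Step 1: r(k) = (k + 4)**2/(k + 5)**2.
A = k**2 + 8*k + 16, B = k**2 + 10*k + 25, C = 1.
Key eq: (k**2 + 8*k + 16)·f(k+1) = (k**2 + 8*k + 16)·f(k) + (1).
Degrees (2,2,0) ⇒ d ≤ 0.
Put f(k) = c0: A·f(k+1) − B(k−1)·f(k) − C = -1; need -1 = 0 — inconsistent ⇒ no f, not summable.

not Gosper-summable; s_k does not exist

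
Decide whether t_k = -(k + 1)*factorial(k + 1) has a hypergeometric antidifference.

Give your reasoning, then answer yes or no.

Ratio r(k) = (k + 2)**2/(k + 1).
Take A(k)=k + 2, B(k)=1, C(k)=k + 1.
Solve (k + 2)·f(k+1) − (1)·f(k) = k + 1.
deg f ≤ 0 (via 1,0,1).
Solve for f: f(k) = 1 (degree 0 ≤ 0).
So s_k = (B(k−1)f/C)·t_k = (1/(k + 1))·t_k = -factorial(k + 1).
s_(k+1) − s_k = -(k + 1)*factorial(k + 1) = t_k.

Yes. s_k = -factorial(k + 1).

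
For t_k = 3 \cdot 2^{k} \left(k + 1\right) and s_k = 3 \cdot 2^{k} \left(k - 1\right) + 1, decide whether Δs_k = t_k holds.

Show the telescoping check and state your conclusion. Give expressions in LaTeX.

s_(k+1) = 6*2**k*k + 1
s_(k+1) − s_k = 3*2**k*(k + 1)
(s_(k+1) − s_k) − t_k = 0

Valid: the claim telescopes to t_k.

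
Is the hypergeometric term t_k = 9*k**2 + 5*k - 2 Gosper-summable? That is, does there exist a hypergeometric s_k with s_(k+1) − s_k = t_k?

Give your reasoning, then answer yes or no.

Yes. s_k = k*(3*k**2 - 2*k - 3).

Ratio r(k) = (9*k**2 + 23*k + 12)/(9*k**2 + 5*k - 2).
A = 1, B = 1, C = k**2 + 5*k/9 - 2/9.
Set up (1)·f(k+1) − (1)·f(k) − (k**2 + 5*k/9 - 2/9) = 0.
Degrees (0,0,2) ⇒ d ≤ 3.
A polynomial solution: f(k) = k*(3*k**2 - 2*k - 3)/9.
Get s_k = R·t_k = k*(3*k**2 - 2*k - 3) with R(k) = B(k−1)f(k)/C(k) = k*(3*k**2 - 2*k - 3)/(9*k**2 + 5*k - 2).
s_(k+1) − s_k = 9*k**2 + 5*k - 2 = t_k.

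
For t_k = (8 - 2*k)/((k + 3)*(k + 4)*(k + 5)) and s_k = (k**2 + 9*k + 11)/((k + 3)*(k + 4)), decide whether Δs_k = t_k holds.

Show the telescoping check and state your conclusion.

s_(k+1) = (9*k + (k + 1)**2 + 20)/((k + 4)*(k + 5))
s_(k+1) − s_k = 2*(4 - k)/(k**3 + 12*k**2 + 47*k + 60)
(s_(k+1) − s_k) − t_k = 0

valid (s_(k+1) − s_k reduces to t_k)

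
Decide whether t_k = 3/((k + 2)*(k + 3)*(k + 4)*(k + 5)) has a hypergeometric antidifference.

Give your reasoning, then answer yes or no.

Yes. s_k = k*(k**2 + 9*k + 26)/(24*(k + 2)*(k + 3)*(k + 4)).

r(k) = (k + 2)/(k + 6) after simplifying.
Gosper form: A/B · C(k+1)/C(k) with A=k + 2, B=k + 6, C=1.
Set up (k + 2)·f(k+1) − (k + 5)·f(k) − (1) = 0.
d = 3 from the (1,1,0) case.
Match coefficients ⇒ f(k) = k*(k**2 + 9*k + 26)/72.
So s_k = (B(k−1)f/C)·t_k = (k*(k + 5)*(k**2 + 9*k + 26)/72)·t_k = k*(k**2 + 9*k + 26)/(24*(k + 2)*(k + 3)*(k + 4)).
Verify: 3/(k**4 + 14*k**3 + 71*k**2 + 154*k + 120) matches t_k.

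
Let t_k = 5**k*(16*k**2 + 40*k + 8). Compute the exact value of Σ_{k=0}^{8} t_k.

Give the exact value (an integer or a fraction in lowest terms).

Step 1: r(k) = 5*(2*k**2 + 9*k + 8)/(2*k**2 + 5*k + 1).
Factor: A=5; B=1; C=k**2 + 5*k/2 + 1/2.
Key eq: (5)·f(k+1) = (1)·f(k) + (k**2 + 5*k/2 + 1/2).
deg f ≤ 2 (via 0,0,2).
Match coefficients ⇒ f(k) = (4*k**2 - 3)/16.
So s_k = (B(k−1)f/C)·t_k = ((4*k**2 - 3)/(8*(2*k**2 + 5*k + 1)))·t_k = 5**k*(4*k**2 - 3).
Check: Δs_k = 5**k*(16*k**2 + 40*k + 8). ✓
Evaluate s at k=9 and k=0: 626953125 and -3; difference 626953128.

Σ = 626953128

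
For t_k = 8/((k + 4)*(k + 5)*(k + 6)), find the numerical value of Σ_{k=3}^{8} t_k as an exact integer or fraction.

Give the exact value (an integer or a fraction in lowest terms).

Σ = 9/182

Ratio r(k) = (k + 4)/(k + 7).
A = k + 4, B = k + 7, C = 1.
f must satisfy (k + 4)·f(k+1) − (k + 6)·f(k) = 1.
d = 2 from the (1,1,0) case.
A polynomial solution: f(k) = k*(k + 9)/40.
Then R = B(k−1)f/C = k*(k + 6)*(k + 9)/40, so s_k = R(k)·t_k = k*(k + 9)/(5*(k + 4)*(k + 5)).
Check: Δs_k = 8/(k**3 + 15*k**2 + 74*k + 120). ✓
Evaluate s at k=9 and k=3: 81/455 and 9/70; difference 9/182.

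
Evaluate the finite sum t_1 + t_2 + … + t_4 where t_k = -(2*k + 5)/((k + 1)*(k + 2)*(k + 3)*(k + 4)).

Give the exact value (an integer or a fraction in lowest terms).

Step 1: r(k) = (k + 1)*(2*k + 7)/((k + 5)*(2*k + 5)).
Gosper form: A/B · C(k+1)/C(k) with A=k + 1, B=k + 5, C=k + 5/2.
f must satisfy (k + 1)·f(k+1) − (k + 4)·f(k) = k + 5/2.
From deg A=1, deg B=1, deg C=1: d=3.
Coefficient equations give f(k) = k*(k + 2)*(k + 4)/6.
Then R = B(k−1)f/C = k*(k + 2)*(k + 4)**2/(3*(2*k + 5)), so s_k = R(k)·t_k = k*(-k - 4)/(3*(k**2 + 4*k + 3)).
s_(k+1) − s_k = (-2*k - 5)/(k**4 + 10*k**3 + 35*k**2 + 50*k + 24) = t_k.
Σ_(k=1)^(4) t_k = s_(5) − s_(1) = -5/16 − (-5/24) = -5/48.

Σ = -5/48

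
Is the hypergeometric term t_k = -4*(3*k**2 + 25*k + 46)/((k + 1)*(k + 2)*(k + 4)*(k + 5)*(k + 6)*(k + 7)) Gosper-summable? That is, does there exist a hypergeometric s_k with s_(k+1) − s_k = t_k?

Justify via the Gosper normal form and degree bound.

Yes. s_k = k*(-k**2 - 11*k - 34)/(6*(k**3 + 11*k**2 + 34*k + 24)).

t_(k+1)/t_k = (k + 1)*(k + 4)*(25*k + 3*(k + 1)**2 + 71)/((k + 3)*(k + 8)*(3*k**2 + 25*k + 46)).
Gosper form: A/B · C(k+1)/C(k) with A=k + 1, B=k + 8, C=k**3 + 34*k**2/3 + 121*k/3 + 46.
Key eq: (k + 1)·f(k+1) = (k + 7)·f(k) + (k**3 + 34*k**2/3 + 121*k/3 + 46).
Bound: deg f ≤ 6.
Match coefficients ⇒ f(k) = k*(k + 2)*(k + 3)*(k + 5)*(k**2 + 11*k + 34)/72.
Then R = B(k−1)f/C = k*(k + 2)*(k + 5)*(k + 7)*(k**2 + 11*k + 34)/(24*(3*k**2 + 25*k + 46)), so s_k = R(k)·t_k = k*(-k**2 - 11*k - 34)/(6*(k**3 + 11*k**2 + 34*k + 24)).
Check: Δs_k = 4*(-3*k**2 - 25*k - 46)/(k**6 + 25*k**5 + 247*k**4 + 1219*k**3 + 3112*k**2 + 3796*k + 1680). ✓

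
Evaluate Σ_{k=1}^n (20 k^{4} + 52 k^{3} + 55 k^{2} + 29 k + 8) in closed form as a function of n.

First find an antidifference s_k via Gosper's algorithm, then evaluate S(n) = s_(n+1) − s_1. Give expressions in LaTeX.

Compute t_(k+1)/t_k: get (20*k**4 + 132*k**3 + 331*k**2 + 375*k + 164)/(20*k**4 + 52*k**3 + 55*k**2 + 29*k + 8).
Take A(k)=1, B(k)=1, C(k)=k**4 + 13*k**3/5 + 11*k**2/4 + 29*k/20 + 2/5.
Solve (1)·f(k+1) − (1)·f(k) = k**4 + 13*k**3/5 + 11*k**2/4 + 29*k/20 + 2/5.
d = 5 from the (0,0,4) case.
Solving with deg f ≤ 5: f(k) = k*(4*k**4 + 3*k**3 - k**2 + 2)/20.
So s_k = (B(k−1)f/C)·t_k = (k*(4*k**4 + 3*k**3 - k**2 + 2)/(20*k**4 + 52*k**3 + 55*k**2 + 29*k + 8))·t_k = k*(4*k**4 + 3*k**3 - k**2 + 2).
Δs = 20*k**4 + 52*k**3 + 55*k**2 + 29*k + 8, as required.
Evaluate: s_(n+1) = 4*n**5 + 23*n**4 + 51*n**3 + 55*n**2 + 31*n + 8; subtract s_(1) = 8 ⇒ S(n) = n*(4*n**4 + 23*n**3 + 51*n**2 + 55*n + 31).

S(n) = n \left(4 n^{4} + 23 n^{3} + 51 n^{2} + 55 n + 31\right)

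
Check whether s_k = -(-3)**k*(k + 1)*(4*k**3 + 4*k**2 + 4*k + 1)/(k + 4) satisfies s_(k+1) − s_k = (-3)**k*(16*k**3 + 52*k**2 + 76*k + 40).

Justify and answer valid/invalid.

Invalid: residual (-3)**(k + 1)*(16*k**4 + 120*k**3 + 288*k**2 + 348*k + 161)/(k**2 + 9*k + 20) ≠ 0.

s_(k+1) = 3*(-3)**k*(4*k**4 + 24*k**3 + 56*k**2 + 61*k + 26)/(k + 5)
s_(k+1) − s_k = (-3)**k*(16*k**5 + 148*k**4 + 504*k**3 + 900*k**2 + 836*k + 317)/(k**2 + 9*k + 20)
(s_(k+1) − s_k) − t_k = (-3)**(k + 1)*(16*k**4 + 120*k**3 + 288*k**2 + 348*k + 161)/(k**2 + 9*k + 20)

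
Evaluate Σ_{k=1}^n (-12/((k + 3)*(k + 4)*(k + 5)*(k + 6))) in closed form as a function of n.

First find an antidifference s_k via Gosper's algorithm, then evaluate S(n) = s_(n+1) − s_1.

S(n) = n*(-n**2 - 15*n - 74)/(30*(n**3 + 15*n**2 + 74*n + 120))

t_(k+1)/t_k = (k + 3)/(k + 7).
Take A(k)=k + 3, B(k)=k + 7, C(k)=1.
Set up (k + 3)·f(k+1) − (k + 6)·f(k) − (1) = 0.
Degrees (1,1,0) ⇒ d ≤ 3.
Coefficient equations give f(k) = k*(k**2 + 12*k + 47)/180.
R(k) = B(k−1)·f(k)/C(k) = k*(k + 6)*(k**2 + 12*k + 47)/180; s_k = R·t_k = k*(-k**2 - 12*k - 47)/(15*(k + 3)*(k + 4)*(k + 5)).
s_(k+1) − s_k = -12/(k**4 + 18*k**3 + 119*k**2 + 342*k + 360) = t_k.
s_(n+1) = (-n**3 - 15*n**2 - 74*n - 60)/(15*(n**3 + 15*n**2 + 74*n + 120)) and s_(1) = -1/30, so S(n) = n*(-n**2 - 15*n - 74)/(30*(n**3 + 15*n**2 + 74*n + 120)).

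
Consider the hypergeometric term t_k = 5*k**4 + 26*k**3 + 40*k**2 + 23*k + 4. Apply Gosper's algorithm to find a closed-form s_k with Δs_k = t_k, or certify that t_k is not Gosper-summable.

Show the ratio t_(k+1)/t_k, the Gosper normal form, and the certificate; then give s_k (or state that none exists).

s_k = k*(k**4 + 4*k**3 + 2*k**2 - 2*k - 1)

The ratio is (5*k**4 + 46*k**3 + 148*k**2 + 201*k + 98)/(5*k**4 + 26*k**3 + 40*k**2 + 23*k + 4).
Factor: A=1; B=1; C=k**4 + 26*k**3/5 + 8*k**2 + 23*k/5 + 4/5.
Set up (1)·f(k+1) − (1)·f(k) − (k**4 + 26*k**3/5 + 8*k**2 + 23*k/5 + 4/5) = 0.
deg f ≤ 5 (via 0,0,4).
A polynomial solution: f(k) = k*(k + 1)*(k**3 + 3*k**2 - k - 1)/5.
Then R = B(k−1)f/C = k*(k**3 + 3*k**2 - k - 1)/(5*k**3 + 21*k**2 + 19*k + 4), so s_k = R(k)·t_k = k*(k**4 + 4*k**3 + 2*k**2 - 2*k - 1).
Check: Δs_k = 5*k**4 + 26*k**3 + 40*k**2 + 23*k + 4. ✓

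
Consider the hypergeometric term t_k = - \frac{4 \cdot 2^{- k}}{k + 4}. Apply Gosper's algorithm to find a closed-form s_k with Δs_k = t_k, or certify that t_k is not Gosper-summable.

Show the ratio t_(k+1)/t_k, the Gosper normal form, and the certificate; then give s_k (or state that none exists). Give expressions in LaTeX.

The ratio is (k + 4)/(2*(k + 5)).
Gosper form: A/B · C(k+1)/C(k) with A=k/2 + 2, B=k + 5, C=1.
f must satisfy (k/2 + 2)·f(k+1) − (k + 4)·f(k) = 1.
d = -1 from the (1,1,0) case.
deg f ≤ -1 is impossible — no certificate.

no hypergeometric antidifference exists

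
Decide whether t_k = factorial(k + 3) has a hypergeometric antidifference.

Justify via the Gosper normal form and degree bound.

r(k) = k + 4 after simplifying.
So A=k + 4 and B=1, with C=1.
f must satisfy (k + 4)·f(k+1) − (1)·f(k) = 1.
Bound: deg f ≤ -1.
deg f ≤ -1 is impossible — no certificate.

No — t_k has no hypergeometric antidifference.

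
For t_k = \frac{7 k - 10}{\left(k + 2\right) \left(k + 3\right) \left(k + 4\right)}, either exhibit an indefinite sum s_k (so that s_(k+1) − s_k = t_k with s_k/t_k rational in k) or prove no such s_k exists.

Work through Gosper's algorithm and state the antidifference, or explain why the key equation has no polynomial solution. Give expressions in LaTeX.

s_k = \frac{k \left(k - 16\right)}{3 \left(k + 2\right) \left(k + 3\right)}

Ratio r(k) = (k + 2)*(7*k - 3)/((k + 5)*(7*k - 10)).
So A=k + 2 and B=k + 5, with C=k - 10/7.
f must satisfy (k + 2)·f(k+1) − (k + 4)·f(k) = k - 10/7.
From deg A=1, deg B=1, deg C=1: d=2.
A polynomial solution: f(k) = k*(k - 16)/21.
So s_k = (B(k−1)f/C)·t_k = (k*(k - 16)*(k + 4)/(3*(7*k - 10)))·t_k = k*(k - 16)/(3*(k + 2)*(k + 3)).
Δs = (7*k - 10)/(k**3 + 9*k**2 + 26*k + 24), as required.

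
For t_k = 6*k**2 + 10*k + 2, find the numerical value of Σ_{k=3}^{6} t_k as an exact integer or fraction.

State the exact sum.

r(k) = (3*k**2 + 11*k + 9)/(3*k**2 + 5*k + 1) after simplifying.
Factor: A=1; B=1; C=k**2 + 5*k/3 + 1/3.
f must satisfy (1)·f(k+1) − (1)·f(k) = k**2 + 5*k/3 + 1/3.
deg f ≤ 3 (via 0,0,2).
Match coefficients ⇒ f(k) = k*(k**2 + k - 1)/3.
R(k) = B(k−1)·f(k)/C(k) = k*(k**2 + k - 1)/(3*k**2 + 5*k + 1); s_k = R·t_k = 2*k*(k**2 + k - 1).
s_(k+1) − s_k = 6*k**2 + 10*k + 2 = t_k.
Σ_(k=3)^(6) t_k = s_(7) − s_(3) = 770 − (66) = 704.

Σ = 704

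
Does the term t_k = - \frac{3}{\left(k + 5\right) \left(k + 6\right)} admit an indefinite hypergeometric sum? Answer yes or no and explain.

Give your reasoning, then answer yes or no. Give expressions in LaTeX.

The ratio is (k + 5)/(k + 7).
A = k + 5, B = k + 7, C = 1.
Need (k + 5)·f(k+1) − (k + 6)·f(k) = 1.
Degrees (1,1,0) ⇒ d ≤ 1.
Solving with deg f ≤ 1: f(k) = k/5.
Get s_k = R·t_k = -3*k/(5*k + 25) with R(k) = B(k−1)f(k)/C(k) = k*(k + 6)/5.
Δs = -3/(k**2 + 11*k + 30), as required.

Yes. s_k = - \frac{3 k}{5 k + 25}.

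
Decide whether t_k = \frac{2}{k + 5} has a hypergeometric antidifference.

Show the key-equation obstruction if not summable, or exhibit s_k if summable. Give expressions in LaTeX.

No — the linear system for f has no solution.

r(k) = (k + 5)/(k + 6) after simplifying.
Gosper form: A/B · C(k+1)/C(k) with A=k + 5, B=k + 6, C=1.
Key eq: (k + 5)·f(k+1) = (k + 5)·f(k) + (1).
d = 0 from the (1,1,0) case.
Generic f = c0 gives residual -1; -1 = 0 cannot hold, so t_k is not Gosper-summable.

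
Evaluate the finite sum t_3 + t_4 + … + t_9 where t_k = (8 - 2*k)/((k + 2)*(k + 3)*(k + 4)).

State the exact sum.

The ratio is (k - 3)*(k + 2)/((k - 4)*(k + 5)).
Take A(k)=k + 2, B(k)=k + 5, C(k)=k - 4.
Solve (k + 2)·f(k+1) − (k + 4)·f(k) = k - 4.
deg f ≤ 2 (via 1,1,1).
Coefficient equations give f(k) = -k*(k + 11)/6.
R(k) = B(k−1)·f(k)/C(k) = -k*(k + 4)*(k + 11)/(6*(k - 4)); s_k = R·t_k = k*(k + 11)/(3*(k + 2)*(k + 3)).
Δs = 2*(4 - k)/(k**3 + 9*k**2 + 26*k + 24), as required.
Evaluate s at k=10 and k=3: 35/78 and 7/15; difference -7/390.

Σ = -7/390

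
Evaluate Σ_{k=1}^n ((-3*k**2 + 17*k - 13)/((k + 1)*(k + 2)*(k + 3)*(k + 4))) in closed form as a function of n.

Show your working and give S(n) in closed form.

S(n) = n*(-n**2 + 15*n - 10)/(8*(n**3 + 9*n**2 + 26*n + 24))

Ratio r(k) = -(k + 1)*(17*k - 3*(k + 1)**2 + 4)/((k + 5)*(3*k**2 - 17*k + 13)).
Gosper form: A/B · C(k+1)/C(k) with A=k + 1, B=k + 5, C=k**2 - 17*k/3 + 13/3.
Key eq: (k + 1)·f(k+1) = (k + 4)·f(k) + (k**2 - 17*k/3 + 13/3).
d = 3 from the (1,1,2) case.
Solve for f: f(k) = k*(2*k**2 + 3*k + 34)/9 (degree 3 ≤ 3).
So s_k = (B(k−1)f/C)·t_k = (k*(k + 4)*(2*k**2 + 3*k + 34)/(3*(3*k**2 - 17*k + 13)))·t_k = k*(-2*k**2 - 3*k - 34)/(3*(k + 1)*(k + 2)*(k + 3)).
Check: Δs_k = (-3*k**2 + 17*k - 13)/(k**4 + 10*k**3 + 35*k**2 + 50*k + 24). ✓
s_(n+1) = (-2*n**3 - 9*n**2 - 46*n - 39)/(3*(n**3 + 9*n**2 + 26*n + 24)) and s_(1) = -13/24, so S(n) = n*(-n**2 + 15*n - 10)/(8*(n**3 + 9*n**2 + 26*n + 24)).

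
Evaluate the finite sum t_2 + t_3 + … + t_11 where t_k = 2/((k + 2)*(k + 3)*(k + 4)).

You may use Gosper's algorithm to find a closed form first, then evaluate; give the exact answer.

Σ = 19/420

Ratio r(k) = (k + 2)/(k + 5).
Gosper form: A/B · C(k+1)/C(k) with A=k + 2, B=k + 5, C=1.
Need (k + 2)·f(k+1) − (k + 4)·f(k) = 1.
Bound: deg f ≤ 2.
Coefficient equations give f(k) = k*(k + 5)/12.
Then R = B(k−1)f/C = k*(k + 4)*(k + 5)/12, so s_k = R(k)·t_k = k*(k + 5)/(6*(k + 2)*(k + 3)).
s_(k+1) − s_k = 2/(k**3 + 9*k**2 + 26*k + 24) = t_k.
Evaluate s at k=12 and k=2: 17/105 and 7/60; difference 19/420.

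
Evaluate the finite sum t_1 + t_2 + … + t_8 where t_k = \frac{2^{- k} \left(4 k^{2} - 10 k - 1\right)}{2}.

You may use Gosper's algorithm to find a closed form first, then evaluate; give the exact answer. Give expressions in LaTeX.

t_(k+1)/t_k = (4*k**2 - 2*k - 7)/(2*(4*k**2 - 10*k - 1)).
Take A(k)=1/2, B(k)=1, C(k)=k**2 - 5*k/2 - 1/4.
Set up (1/2)·f(k+1) − (1)·f(k) − (k**2 - 5*k/2 - 1/4) = 0.
Degrees (0,0,2) ⇒ d ≤ 2.
Match coefficients ⇒ f(k) = -(4*k**2 - 2*k + 1)/2.
R(k) = B(k−1)·f(k)/C(k) = -2*(4*k**2 - 2*k + 1)/(4*k**2 - 10*k - 1); s_k = R·t_k = (-4*k**2 + 2*k - 1)/2**k.
Check: Δs_k = (4*k**2 - 10*k - 1)/(2*2**k). ✓
Evaluate s at k=9 and k=1: -307/512 and -3/2; difference 461/512.

Σ = 461/512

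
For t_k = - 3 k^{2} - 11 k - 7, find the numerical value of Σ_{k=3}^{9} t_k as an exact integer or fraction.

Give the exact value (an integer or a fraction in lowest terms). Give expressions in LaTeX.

Compute t_(k+1)/t_k: get (3*k**2 + 17*k + 21)/(3*k**2 + 11*k + 7).
Normal form (A,B,C) = (1, 1, k**2 + 11*k/3 + 7/3).
f must satisfy (1)·f(k+1) − (1)·f(k) = k**2 + 11*k/3 + 7/3.
Degrees (0,0,2) ⇒ d ≤ 3.
Coefficient equations give f(k) = k*(k**2 + 4*k + 2)/3.
Certificate R = B(k−1)f/C = k*(k**2 + 4*k + 2)/(3*k**2 + 11*k + 7) gives s_k = k*(-k**2 - 4*k - 2).
Check: Δs_k = -3*k**2 - 11*k - 7. ✓
Telescoping: Σ = s_(10) − s_(3) = -1420 − (-69) = -1351.

Σ = -1351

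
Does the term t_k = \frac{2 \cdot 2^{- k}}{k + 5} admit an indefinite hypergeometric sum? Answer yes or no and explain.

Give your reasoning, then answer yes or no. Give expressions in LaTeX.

No — t_k has no hypergeometric antidifference.

Compute t_(k+1)/t_k: get (k + 5)/(2*(k + 6)).
Normal form (A,B,C) = (k/2 + 5/2, k + 6, 1).
f must satisfy (k/2 + 5/2)·f(k+1) − (k + 5)·f(k) = 1.
Bound: deg f ≤ -1.
Negative degree bound (-1): no f exists, t_k not Gosper-summable.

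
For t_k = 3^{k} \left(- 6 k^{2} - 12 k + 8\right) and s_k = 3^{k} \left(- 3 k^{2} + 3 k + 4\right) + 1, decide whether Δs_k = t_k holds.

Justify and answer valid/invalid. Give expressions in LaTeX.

s_(k+1) = 3**(k + 1)*(3*k - 3*(k + 1)**2 + 7) + 1
s_(k+1) − s_k = 3**k*(-6*k**2 - 12*k + 8)
(s_(k+1) − s_k) − t_k = 0

Valid — Δs_k = t_k.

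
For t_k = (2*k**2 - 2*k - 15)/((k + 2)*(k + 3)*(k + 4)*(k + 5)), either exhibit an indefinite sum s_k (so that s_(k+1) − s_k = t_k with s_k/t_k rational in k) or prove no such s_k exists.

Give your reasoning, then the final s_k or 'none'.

s_k = k*(-k**2 - 57*k - 122)/(24*(k + 2)*(k + 3)*(k + 4))

t_(k+1)/t_k = (k + 2)*(2*k - 2*(k + 1)**2 + 17)/((k + 6)*(-2*k**2 + 2*k + 15)).
Gosper form: A/B · C(k+1)/C(k) with A=k + 2, B=k + 6, C=k**2 - k - 15/2.
Key eq: (k + 2)·f(k+1) = (k + 5)·f(k) + (k**2 - k - 15/2).
d = 3 from the (1,1,2) case.
A polynomial solution: f(k) = -k*(k**2 + 57*k + 122)/48.
Then R = B(k−1)f/C = -k*(k + 5)*(k**2 + 57*k + 122)/(24*(2*k**2 - 2*k - 15)), so s_k = R(k)·t_k = k*(-k**2 - 57*k - 122)/(24*(k + 2)*(k + 3)*(k + 4)).
Δs = (2*k**2 - 2*k - 15)/(k**4 + 14*k**3 + 71*k**2 + 154*k + 120), as required.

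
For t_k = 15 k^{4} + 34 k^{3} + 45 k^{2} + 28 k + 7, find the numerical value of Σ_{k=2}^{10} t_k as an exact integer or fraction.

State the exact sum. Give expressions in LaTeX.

Σ = 501651

Ratio r(k) = (15*k**4 + 94*k**3 + 237*k**2 + 280*k + 129)/(15*k**4 + 34*k**3 + 45*k**2 + 28*k + 7).
So A=1 and B=1, with C=k**4 + 34*k**3/15 + 3*k**2 + 28*k/15 + 7/15.
Key eq: (1)·f(k+1) = (1)·f(k) + (k**4 + 34*k**3/15 + 3*k**2 + 28*k/15 + 7/15).
deg f ≤ 5 (via 0,0,4).
Solving with deg f ≤ 5: f(k) = k**3*(3*k**2 + k + 3)/15.
Certificate R = B(k−1)f/C = k**3*(3*k**2 + k + 3)/(15*k**4 + 34*k**3 + 45*k**2 + 28*k + 7) gives s_k = k**3*(3*k**2 + k + 3).
Δs = 15*k**4 + 34*k**3 + 45*k**2 + 28*k + 7, as required.
Evaluate s at k=11 and k=2: 501787 and 136; difference 501651.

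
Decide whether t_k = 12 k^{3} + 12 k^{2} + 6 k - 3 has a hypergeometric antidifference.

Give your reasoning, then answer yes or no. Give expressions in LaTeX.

Ratio r(k) = (4*k**3 + 16*k**2 + 22*k + 9)/(4*k**3 + 4*k**2 + 2*k - 1).
Factor: A=1; B=1; C=k**3 + k**2 + k/2 - 1/4.
Need (1)·f(k+1) − (1)·f(k) = k**3 + k**2 + k/2 - 1/4.
Bound: deg f ≤ 4.
Coefficient equations give f(k) = k*(3*k**3 - 2*k**2 - 4)/12.
So s_k = (B(k−1)f/C)·t_k = (k*(3*k**3 - 2*k**2 - 4)/(3*(4*k**3 + 4*k**2 + 2*k - 1)))·t_k = k*(3*k**3 - 2*k**2 - 4).
Verify: 12*k**3 + 12*k**2 + 6*k - 3 matches t_k.

Yes. s_k = k \left(3 k^{3} - 2 k^{2} - 4\right).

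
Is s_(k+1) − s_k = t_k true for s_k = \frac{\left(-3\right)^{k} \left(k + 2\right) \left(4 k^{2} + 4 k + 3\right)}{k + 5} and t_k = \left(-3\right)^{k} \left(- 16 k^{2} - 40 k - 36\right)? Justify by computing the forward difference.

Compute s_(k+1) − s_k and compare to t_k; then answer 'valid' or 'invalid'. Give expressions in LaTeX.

s_(k+1) = (-3)**(k + 1)*(k + 3)*(4*k + 4*(k + 1)**2 + 7)/(k + 6)
s_(k+1) − s_k = (-3)**k*(-16*k**4 - 168*k**3 - 584*k**2 - 876*k - 531)/(k**2 + 11*k + 30)
(s_(k+1) − s_k) − t_k = 3*(-3)**k*(16*k**3 + 124*k**2 + 240*k + 183)/(k**2 + 11*k + 30)

Invalid: residual \frac{3 \left(-3\right)^{k} \left(16 k^{3} + 124 k^{2} + 240 k + 183\right)}{k^{2} + 11 k + 30} ≠ 0.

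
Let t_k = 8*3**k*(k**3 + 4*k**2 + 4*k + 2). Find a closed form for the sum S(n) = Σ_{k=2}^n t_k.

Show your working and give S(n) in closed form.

S(n) = 12*3**n*n**3 + 30*3**n*n**2 + 36*3**n*n + 15*3**n - 279

The ratio is 3*(k**3 + 7*k**2 + 15*k + 11)/(k**3 + 4*k**2 + 4*k + 2).
So A=3 and B=1, with C=k**3 + 4*k**2 + 4*k + 2.
Solve (3)·f(k+1) − (1)·f(k) = k**3 + 4*k**2 + 4*k + 2.
d = 3 from the (0,0,3) case.
Coefficient equations give f(k) = (4*k**3 - 2*k**2 + 4*k - 1)/8.
Then R = B(k−1)f/C = (4*k**3 - 2*k**2 + 4*k - 1)/(8*(k**3 + 4*k**2 + 4*k + 2)), so s_k = R(k)·t_k = 3**k*(4*k**3 - 2*k**2 + 4*k - 1).
Δs = 8*3**k*(k**3 + 4*k**2 + 4*k + 2), as required.
Evaluate: s_(n+1) = 3**(n + 1)*(4*n**3 + 10*n**2 + 12*n + 5); subtract s_(2) = 279 ⇒ S(n) = 12*3**n*n**3 + 30*3**n*n**2 + 36*3**n*n + 15*3**n - 279.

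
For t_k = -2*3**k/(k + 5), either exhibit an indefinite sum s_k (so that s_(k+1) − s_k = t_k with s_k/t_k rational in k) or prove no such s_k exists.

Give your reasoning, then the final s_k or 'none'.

Compute t_(k+1)/t_k: get 3*(k + 5)/(k + 6).
So A=3*k + 15 and B=k + 6, with C=1.
Set up (3*k + 15)·f(k+1) − (k + 5)·f(k) − (1) = 0.
Degrees (1,1,0) ⇒ d ≤ -1.
deg f ≤ -1 is impossible — no certificate.

no hypergeometric antidifference exists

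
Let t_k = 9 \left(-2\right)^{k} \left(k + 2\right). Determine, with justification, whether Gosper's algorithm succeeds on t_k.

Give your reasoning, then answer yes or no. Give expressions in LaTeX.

Yes. s_k = \left(-2\right)^{k} \left(- 3 k - 4\right).

Step 1: r(k) = 2*(-k - 3)/(k + 2).
Gosper form: A/B · C(k+1)/C(k) with A=-2, B=1, C=k + 2.
Need (-2)·f(k+1) − (1)·f(k) = k + 2.
deg f ≤ 1 (via 0,0,1).
Solving with deg f ≤ 1: f(k) = -(3*k + 4)/9.
Get s_k = R·t_k = (-2)**k*(-3*k - 4) with R(k) = B(k−1)f(k)/C(k) = -(3*k + 4)/(9*(k + 2)).
s_(k+1) − s_k = 9*(-2)**k*(k + 2) = t_k.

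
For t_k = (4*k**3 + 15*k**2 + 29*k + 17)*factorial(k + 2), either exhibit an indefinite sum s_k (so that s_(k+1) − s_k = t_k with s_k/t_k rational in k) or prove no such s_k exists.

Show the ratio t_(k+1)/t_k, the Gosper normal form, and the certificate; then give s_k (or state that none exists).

The ratio is (4*k**4 + 39*k**3 + 152*k**2 + 278*k + 195)/(4*k**3 + 15*k**2 + 29*k + 17).
Factor: A=k + 3; B=1; C=k**3 + 15*k**2/4 + 29*k/4 + 17/4.
Set up (k + 3)·f(k+1) − (1)·f(k) − (k**3 + 15*k**2/4 + 29*k/4 + 17/4) = 0.
d = 2 from the (1,0,3) case.
Solve for f: f(k) = (4*k**2 - k + 4)/4 (degree 2 ≤ 2).
Certificate R = B(k−1)f/C = (4*k**2 - k + 4)/(4*k**3 + 15*k**2 + 29*k + 17) gives s_k = (4*k**2 - k + 4)*factorial(k + 2).
Verify: (4*k**3 + 15*k**2 + 29*k + 17)*factorial(k + 2) matches t_k.

s_k = (4*k**2 - k + 4)*factorial(k + 2)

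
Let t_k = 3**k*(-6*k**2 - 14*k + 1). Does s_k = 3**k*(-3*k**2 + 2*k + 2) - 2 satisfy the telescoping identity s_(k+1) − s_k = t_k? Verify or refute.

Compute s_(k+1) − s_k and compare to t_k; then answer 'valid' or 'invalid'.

Valid: the claim telescopes to t_k.

s_(k+1) = 3**(k + 1)*(2*k - 3*(k + 1)**2 + 4) - 2
s_(k+1) − s_k = 3**k*(-6*k**2 - 14*k + 1)
(s_(k+1) − s_k) − t_k = 0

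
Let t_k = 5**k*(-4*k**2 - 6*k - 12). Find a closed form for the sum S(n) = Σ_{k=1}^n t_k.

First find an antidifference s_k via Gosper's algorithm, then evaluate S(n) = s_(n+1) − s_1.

Step 1: r(k) = 5*(2*k**2 + 7*k + 11)/(2*k**2 + 3*k + 6).
A = 5, B = 1, C = k**2 + 3*k/2 + 3.
Key eq: (5)·f(k+1) = (1)·f(k) + (k**2 + 3*k/2 + 3).
Degrees (0,0,2) ⇒ d ≤ 2.
Solve for f: f(k) = (k**2 - k + 3)/4 (degree 2 ≤ 2).
Then R = B(k−1)f/C = (k**2 - k + 3)/(2*(2*k**2 + 3*k + 6)), so s_k = R(k)·t_k = 5**k*(-k**2 + k - 3).
Verify: 5**k*(-4*k**2 - 6*k - 12) matches t_k.
s_(n+1) = 5**(n + 1)*(-n**2 - n - 3) and s_(1) = -15, so S(n) = -5*5**n*n**2 - 5*5**n*n - 15*5**n + 15.

S(n) = -5*5**n*n**2 - 5*5**n*n - 15*5**n + 15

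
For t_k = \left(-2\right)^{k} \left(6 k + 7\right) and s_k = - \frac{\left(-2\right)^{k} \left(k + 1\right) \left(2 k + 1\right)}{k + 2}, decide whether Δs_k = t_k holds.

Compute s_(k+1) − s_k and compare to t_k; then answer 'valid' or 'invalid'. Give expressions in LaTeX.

s_(k+1) = 2*(-2)**k*(k + 2)*(2*k + 3)/(k + 3)
s_(k+1) − s_k = (-2)**k*(6*k**3 + 31*k**2 + 50*k + 27)/(k**2 + 5*k + 6)
(s_(k+1) − s_k) − t_k = (-2)**k*(-6*k**2 - 21*k - 15)/(k**2 + 5*k + 6)

Invalid: residual \frac{\left(-2\right)^{k} \left(- 6 k^{2} - 21 k - 15\right)}{k^{2} + 5 k + 6} ≠ 0.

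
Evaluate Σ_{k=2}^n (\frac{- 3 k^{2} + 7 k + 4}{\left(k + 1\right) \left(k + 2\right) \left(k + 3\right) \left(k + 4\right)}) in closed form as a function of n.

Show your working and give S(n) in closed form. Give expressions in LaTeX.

The ratio is (k + 1)*(7*k - 3*(k + 1)**2 + 11)/((k + 5)*(-3*k**2 + 7*k + 4)).
Normal form (A,B,C) = (k + 1, k + 5, k**2 - 7*k/3 - 4/3).
f must satisfy (k + 1)·f(k+1) − (k + 4)·f(k) = k**2 - 7*k/3 - 4/3.
deg f ≤ 3 (via 1,1,2).
A polynomial solution: f(k) = -k*(3*k + 1)/3.
Get s_k = R·t_k = k*(3*k + 1)/((k + 1)*(k + 2)*(k + 3)) with R(k) = B(k−1)f(k)/C(k) = -k*(k + 4)*(3*k + 1)/(3*k**2 - 7*k - 4).
Verify: (-3*k**2 + 7*k + 4)/(k**4 + 10*k**3 + 35*k**2 + 50*k + 24) matches t_k.
Evaluate: s_(n+1) = (3*n**2 + 7*n + 4)/(n**3 + 9*n**2 + 26*n + 24); subtract s_(2) = 7/30 ⇒ S(n) = (-7*n**3 + 27*n**2 + 28*n - 48)/(30*(n**3 + 9*n**2 + 26*n + 24)).

S(n) = \frac{- 7 n^{3} + 27 n^{2} + 28 n - 48}{30 \left(n^{3} + 9 n^{2} + 26 n + 24\right)}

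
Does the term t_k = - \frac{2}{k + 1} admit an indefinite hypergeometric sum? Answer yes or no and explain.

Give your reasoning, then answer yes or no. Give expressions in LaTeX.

No — the linear system for f has no solution.

Ratio r(k) = (k + 1)/(k + 2).
Factor: A=k + 1; B=k + 2; C=1.
Key eq: (k + 1)·f(k+1) = (k + 1)·f(k) + (1).
Degrees (1,1,0) ⇒ d ≤ 0.
f = c0 ⇒ A·f(k+1) − B(k−1)·f(k) − C = -1. The system {-1 = 0} is inconsistent; no antidifference.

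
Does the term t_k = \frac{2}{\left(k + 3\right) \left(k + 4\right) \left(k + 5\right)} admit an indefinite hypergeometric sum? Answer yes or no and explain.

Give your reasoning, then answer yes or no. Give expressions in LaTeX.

Step 1: r(k) = (k + 3)/(k + 6).
A = k + 3, B = k + 6, C = 1.
Key eq: (k + 3)·f(k+1) = (k + 5)·f(k) + (1).
Degrees (1,1,0) ⇒ d ≤ 2.
Solving with deg f ≤ 2: f(k) = k*(k + 7)/24.
Get s_k = R·t_k = k*(k + 7)/(12*(k + 3)*(k + 4)) with R(k) = B(k−1)f(k)/C(k) = k*(k + 5)*(k + 7)/24.
Verify: 2/(k**3 + 12*k**2 + 47*k + 60) matches t_k.

Yes. s_k = \frac{k \left(k + 7\right)}{12 \left(k + 3\right) \left(k + 4\right)}.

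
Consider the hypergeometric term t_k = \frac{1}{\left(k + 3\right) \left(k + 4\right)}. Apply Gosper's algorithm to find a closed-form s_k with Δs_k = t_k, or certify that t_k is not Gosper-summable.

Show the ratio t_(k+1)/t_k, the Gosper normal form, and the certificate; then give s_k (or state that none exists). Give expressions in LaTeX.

s_k = \frac{k}{3 \left(k + 3\right)}

r(k) = (k + 3)/(k + 5) after simplifying.
Factor: A=k + 3; B=k + 5; C=1.
Set up (k + 3)·f(k+1) − (k + 4)·f(k) − (1) = 0.
deg f ≤ 1 (via 1,1,0).
A polynomial solution: f(k) = k/3.
Get s_k = R·t_k = k/(3*(k + 3)) with R(k) = B(k−1)f(k)/C(k) = k*(k + 4)/3.
Verify: 1/(k**2 + 7*k + 12) matches t_k.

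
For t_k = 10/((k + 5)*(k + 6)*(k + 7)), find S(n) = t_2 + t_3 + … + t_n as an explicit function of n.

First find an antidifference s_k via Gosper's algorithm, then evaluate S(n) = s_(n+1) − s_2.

r(k) = (k + 5)/(k + 8) after simplifying.
So A=k + 5 and B=k + 8, with C=1.
Need (k + 5)·f(k+1) − (k + 7)·f(k) = 1.
Bound: deg f ≤ 2.
Match coefficients ⇒ f(k) = k*(k + 11)/60.
So s_k = (B(k−1)f/C)·t_k = (k*(k + 7)*(k + 11)/60)·t_k = k*(k + 11)/(6*(k + 5)*(k + 6)).
Δs = 10/(k**3 + 18*k**2 + 107*k + 210), as required.
Σ_(k=2)^n t_k = s_(n+1) − s_(2) = ((n**2 + 13*n + 12)/(6*(n**2 + 13*n + 42))) − (13/168), i.e. 5*(n**2 + 13*n - 14)/(56*(n**2 + 13*n + 42)).

S(n) = 5*(n**2 + 13*n - 14)/(56*(n**2 + 13*n + 42))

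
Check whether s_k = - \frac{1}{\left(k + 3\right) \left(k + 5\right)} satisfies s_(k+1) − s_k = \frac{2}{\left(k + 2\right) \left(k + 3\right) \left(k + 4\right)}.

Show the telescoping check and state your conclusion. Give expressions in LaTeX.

s_(k+1) = -1/((k + 4)*(k + 6))
s_(k+1) − s_k = (2*k + 9)/(k**4 + 18*k**3 + 119*k**2 + 342*k + 360)
(s_(k+1) − s_k) − t_k = 3*(-3*k - 14)/(k**5 + 20*k**4 + 155*k**3 + 580*k**2 + 1044*k + 720)

Invalid: residual \frac{3 \left(- 3 k - 14\right)}{k^{5} + 20 k^{4} + 155 k^{3} + 580 k^{2} + 1044 k + 720} ≠ 0.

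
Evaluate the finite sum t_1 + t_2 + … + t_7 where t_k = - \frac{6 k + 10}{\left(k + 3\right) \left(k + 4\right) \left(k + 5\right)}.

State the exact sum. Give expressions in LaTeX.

The ratio is (k + 3)*(3*k + 8)/((k + 6)*(3*k + 5)).
Factor: A=k + 3; B=k + 6; C=k + 5/3.
Key eq: (k + 3)·f(k+1) = (k + 5)·f(k) + (k + 5/3).
Bound: deg f ≤ 2.
Coefficient equations give f(k) = k*(7*k + 13)/36.
Get s_k = R·t_k = -k*(7*k + 13)/(6*(k + 3)*(k + 4)) with R(k) = B(k−1)f(k)/C(k) = k*(k + 5)*(7*k + 13)/(12*(3*k + 5)).
Verify: 2*(-3*k - 5)/(k**3 + 12*k**2 + 47*k + 60) matches t_k.
Telescoping: Σ = s_(8) − s_(1) = -23/33 − (-1/6) = -35/66.

Σ = -35/66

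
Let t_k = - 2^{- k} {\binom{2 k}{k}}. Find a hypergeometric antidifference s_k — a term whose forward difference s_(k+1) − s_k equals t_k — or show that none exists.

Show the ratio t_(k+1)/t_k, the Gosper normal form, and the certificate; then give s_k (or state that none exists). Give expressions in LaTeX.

not Gosper-summable; s_k does not exist

Ratio r(k) = (2*k + 1)/(k + 1).
Take A(k)=2*k + 1, B(k)=k + 1, C(k)=1.
f must satisfy (2*k + 1)·f(k+1) − (k)·f(k) = 1.
d = -1 from the (1,1,0) case.
Negative degree bound (-1): no f exists, t_k not Gosper-summable.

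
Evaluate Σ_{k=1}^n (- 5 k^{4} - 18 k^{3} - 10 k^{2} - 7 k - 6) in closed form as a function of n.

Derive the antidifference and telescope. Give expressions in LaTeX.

The ratio is (5*k**4 + 38*k**3 + 94*k**2 + 101*k + 46)/(5*k**4 + 18*k**3 + 10*k**2 + 7*k + 6).
Factor: A=1; B=1; C=k**4 + 18*k**3/5 + 2*k**2 + 7*k/5 + 6/5.
Set up (1)·f(k+1) − (1)·f(k) − (k**4 + 18*k**3/5 + 2*k**2 + 7*k/5 + 6/5) = 0.
Bound: deg f ≤ 5.
Solve for f: f(k) = k*(k**4 + 2*k**3 - 4*k**2 + 3*k + 4)/5 (degree 5 ≤ 5).
Get s_k = R·t_k = k*(-k**4 - 2*k**3 + 4*k**2 - 3*k - 4) with R(k) = B(k−1)f(k)/C(k) = k*(k**4 + 2*k**3 - 4*k**2 + 3*k + 4)/(5*k**4 + 18*k**3 + 10*k**2 + 7*k + 6).
Check: Δs_k = -5*k**4 - 18*k**3 - 10*k**2 - 7*k - 6. ✓
Evaluate: s_(n+1) = -n**5 - 7*n**4 - 14*n**3 - 13*n**2 - 11*n - 6; subtract s_(1) = -6 ⇒ S(n) = n*(-n**4 - 7*n**3 - 14*n**2 - 13*n - 11).

S(n) = n \left(- n^{4} - 7 n^{3} - 14 n^{2} - 13 n - 11\right)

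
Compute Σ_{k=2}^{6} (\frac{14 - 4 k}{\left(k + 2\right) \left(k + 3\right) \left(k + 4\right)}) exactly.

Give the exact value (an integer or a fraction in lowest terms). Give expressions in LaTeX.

Σ = 1/36

r(k) = (k + 2)*(2*k - 5)/((k + 5)*(2*k - 7)) after simplifying.
Take A(k)=k + 2, B(k)=k + 5, C(k)=k - 7/2.
Set up (k + 2)·f(k+1) − (k + 4)·f(k) − (k - 7/2) = 0.
Bound: deg f ≤ 2.
Solve for f: f(k) = -k*(k + 13)/8 (degree 2 ≤ 2).
Get s_k = R·t_k = k*(k + 13)/(2*(k + 2)*(k + 3)) with R(k) = B(k−1)f(k)/C(k) = -k*(k + 4)*(k + 13)/(4*(2*k - 7)).
Verify: 2*(7 - 2*k)/(k**3 + 9*k**2 + 26*k + 24) matches t_k.
Telescoping: Σ = s_(7) − s_(2) = 7/9 − (3/4) = 1/36.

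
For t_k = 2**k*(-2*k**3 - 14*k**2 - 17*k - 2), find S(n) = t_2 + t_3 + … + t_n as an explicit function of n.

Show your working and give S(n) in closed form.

Ratio r(k) = 2*(2*k**3 + 20*k**2 + 51*k + 35)/(2*k**3 + 14*k**2 + 17*k + 2).
A = 2, B = 1, C = k**3 + 7*k**2 + 17*k/2 + 1.
Key eq: (2)·f(k+1) = (1)·f(k) + (k**3 + 7*k**2 + 17*k/2 + 1).
From deg A=0, deg B=0, deg C=3: d=3.
Solving with deg f ≤ 3: f(k) = k*(2*k**2 + 2*k - 3)/2.
Certificate R = B(k−1)f/C = k*(2*k**2 + 2*k - 3)/(2*k**3 + 14*k**2 + 17*k + 2) gives s_k = 2**k*k*(-2*k**2 - 2*k + 3).
Check: Δs_k = 2**k*(-2*k**3 - 14*k**2 - 17*k - 2). ✓
s_(n+1) = 2**(n + 1)*(-2*n**3 - 8*n**2 - 7*n - 1) and s_(2) = -72, so S(n) = -4*2**n*n**3 - 16*2**n*n**2 - 14*2**n*n - 2*2**n + 72.

S(n) = -4*2**n*n**3 - 16*2**n*n**2 - 14*2**n*n - 2*2**n + 72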